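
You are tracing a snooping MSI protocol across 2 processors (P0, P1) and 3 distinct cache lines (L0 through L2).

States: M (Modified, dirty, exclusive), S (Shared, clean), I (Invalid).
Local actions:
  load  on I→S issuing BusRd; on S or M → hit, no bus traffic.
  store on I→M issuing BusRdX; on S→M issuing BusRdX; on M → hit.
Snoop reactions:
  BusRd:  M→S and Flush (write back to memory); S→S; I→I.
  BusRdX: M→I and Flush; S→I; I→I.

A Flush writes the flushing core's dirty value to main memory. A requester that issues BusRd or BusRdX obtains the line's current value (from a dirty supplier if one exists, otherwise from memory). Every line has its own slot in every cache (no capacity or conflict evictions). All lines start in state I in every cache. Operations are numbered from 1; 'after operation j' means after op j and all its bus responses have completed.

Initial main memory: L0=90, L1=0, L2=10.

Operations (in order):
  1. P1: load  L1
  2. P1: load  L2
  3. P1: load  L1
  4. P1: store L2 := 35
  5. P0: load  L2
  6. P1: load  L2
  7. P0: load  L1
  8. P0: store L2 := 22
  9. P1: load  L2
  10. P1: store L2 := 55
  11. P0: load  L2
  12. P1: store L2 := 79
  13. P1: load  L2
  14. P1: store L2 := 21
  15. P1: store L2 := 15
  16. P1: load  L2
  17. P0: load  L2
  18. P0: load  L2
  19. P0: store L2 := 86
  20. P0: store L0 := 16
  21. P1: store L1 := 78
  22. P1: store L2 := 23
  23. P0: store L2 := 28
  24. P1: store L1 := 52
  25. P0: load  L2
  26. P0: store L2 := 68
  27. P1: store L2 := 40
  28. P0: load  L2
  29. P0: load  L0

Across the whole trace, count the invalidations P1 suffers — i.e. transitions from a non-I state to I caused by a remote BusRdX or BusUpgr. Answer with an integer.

invalidations = 3

step 1: P1: load  L1  ⟶  IS  (L1)  txn=BusRd  M[L1]=0
step 2: P1: load  L2  ⟶  IS  (L2)  txn=BusRd  M[L2]=10
step 3: P1: load  L1  ⟶  IS  (L1)  txn=∅  M[L1]=0
step 4: P1: store L2 := 35  ⟶  IM  (L2)  txn=BusRdX  M[L2]=10
step 5: P0: load  L2  ⟶  SS  (L2)  txn=BusRd+Flush  M[L2]=35
step 6: P1: load  L2  ⟶  SS  (L2)  txn=∅  M[L2]=35
step 7: P0: load  L1  ⟶  SS  (L1)  txn=BusRd  M[L1]=0
step 8: P0: store L2 := 22  ⟶  MI  (L2)  txn=BusRdX  M[L2]=35
step 9: P1: load  L2  ⟶  SS  (L2)  txn=BusRd+Flush  M[L2]=22
step 10: P1: store L2 := 55  ⟶  IM  (L2)  txn=BusRdX  M[L2]=22
step 11: P0: load  L2  ⟶  SS  (L2)  txn=BusRd+Flush  M[L2]=55
step 12: P1: store L2 := 79  ⟶  IM  (L2)  txn=BusRdX  M[L2]=55
step 13: P1: load  L2  ⟶  IM  (L2)  txn=∅  M[L2]=55
step 14: P1: store L2 := 21  ⟶  IM  (L2)  txn=∅  M[L2]=55
step 15: P1: store L2 := 15  ⟶  IM  (L2)  txn=∅  M[L2]=55
step 16: P1: load  L2  ⟶  IM  (L2)  txn=∅  M[L2]=55
step 17: P0: load  L2  ⟶  SS  (L2)  txn=BusRd+Flush  M[L2]=15
step 18: P0: load  L2  ⟶  SS  (L2)  txn=∅  M[L2]=15
step 19: P0: store L2 := 86  ⟶  MI  (L2)  txn=BusRdX  M[L2]=15
step 20: P0: store L0 := 16  ⟶  MI  (L0)  txn=BusRdX  M[L0]=90
step 21: P1: store L1 := 78  ⟶  IM  (L1)  txn=BusRdX  M[L1]=0
step 22: P1: store L2 := 23  ⟶  IM  (L2)  txn=BusRdX+Flush  M[L2]=86
step 23: P0: store L2 := 28  ⟶  MI  (L2)  txn=BusRdX+Flush  M[L2]=23
step 24: P1: store L1 := 52  ⟶  IM  (L1)  txn=∅  M[L1]=0
step 25: P0: load  L2  ⟶  MI  (L2)  txn=∅  M[L2]=23
step 26: P0: store L2 := 68  ⟶  MI  (L2)  txn=∅  M[L2]=23
step 27: P1: store L2 := 40  ⟶  IM  (L2)  txn=BusRdX+Flush  M[L2]=68
step 28: P0: load  L2  ⟶  SS  (L2)  txn=BusRd+Flush  M[L2]=40
step 29: P0: load  L0  ⟶  MI  (L0)  txn=∅  M[L0]=90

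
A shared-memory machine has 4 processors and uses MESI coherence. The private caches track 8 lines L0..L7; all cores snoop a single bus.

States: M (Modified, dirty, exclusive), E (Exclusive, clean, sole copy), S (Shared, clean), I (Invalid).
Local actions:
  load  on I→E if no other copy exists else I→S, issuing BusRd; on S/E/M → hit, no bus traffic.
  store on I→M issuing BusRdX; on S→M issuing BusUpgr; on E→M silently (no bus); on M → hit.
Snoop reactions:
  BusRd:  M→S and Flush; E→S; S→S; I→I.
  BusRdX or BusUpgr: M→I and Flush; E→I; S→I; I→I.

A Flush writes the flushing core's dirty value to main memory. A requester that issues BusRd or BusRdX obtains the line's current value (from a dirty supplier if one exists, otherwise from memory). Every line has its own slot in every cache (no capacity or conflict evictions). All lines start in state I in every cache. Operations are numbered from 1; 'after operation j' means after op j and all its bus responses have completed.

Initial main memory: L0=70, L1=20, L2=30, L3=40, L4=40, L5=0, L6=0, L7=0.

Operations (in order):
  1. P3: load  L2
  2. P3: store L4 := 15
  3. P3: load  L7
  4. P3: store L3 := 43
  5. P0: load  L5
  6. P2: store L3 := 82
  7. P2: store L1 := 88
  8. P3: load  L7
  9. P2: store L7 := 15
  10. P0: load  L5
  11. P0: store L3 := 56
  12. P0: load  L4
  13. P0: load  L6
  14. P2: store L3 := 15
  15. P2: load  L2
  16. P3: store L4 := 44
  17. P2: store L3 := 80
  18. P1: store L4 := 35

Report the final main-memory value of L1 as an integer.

[1] P3: load  L2 | P0:I, P1:I, P2:I, P3:E(30) | bus: BusRd
[2] P3: store L4 := 15 | P0:I, P1:I, P2:I, P3:M(15) | bus: BusRdX
[3] P3: load  L7 | P0:I, P1:I, P2:I, P3:E(0) | bus: BusRd
[4] P3: store L3 := 43 | P0:I, P1:I, P2:I, P3:M(43) | bus: BusRdX
[5] P0: load  L5 | P0:E(0), P1:I, P2:I, P3:I | bus: BusRd
[6] P2: store L3 := 82 | P0:I, P1:I, P2:M(82), P3:I | bus: BusRdX,Flush
[7] P2: store L1 := 88 | P0:I, P1:I, P2:M(88), P3:I | bus: BusRdX
[8] P3: load  L7 | P0:I, P1:I, P2:I, P3:E(0) | bus: none
[9] P2: store L7 := 15 | P0:I, P1:I, P2:M(15), P3:I | bus: BusRdX
[10] P0: load  L5 | P0:E(0), P1:I, P2:I, P3:I | bus: none
[11] P0: store L3 := 56 | P0:M(56), P1:I, P2:I, P3:I | bus: BusRdX,Flush
[12] P0: load  L4 | P0:S(15), P1:I, P2:I, P3:S(15) | bus: BusRd,Flush
[13] P0: load  L6 | P0:E(0), P1:I, P2:I, P3:I | bus: BusRd
[14] P2: store L3 := 15 | P0:I, P1:I, P2:M(15), P3:I | bus: BusRdX,Flush
[15] P2: load  L2 | P0:I, P1:I, P2:S(30), P3:S(30) | bus: BusRd
[16] P3: store L4 := 44 | P0:I, P1:I, P2:I, P3:M(44) | bus: BusUpgr
[17] P2: store L3 := 80 | P0:I, P1:I, P2:M(80), P3:I | bus: none
[18] P1: store L4 := 35 | P0:I, P1:M(35), P2:I, P3:I | bus: BusRdX,Flush

memory[L1] = 20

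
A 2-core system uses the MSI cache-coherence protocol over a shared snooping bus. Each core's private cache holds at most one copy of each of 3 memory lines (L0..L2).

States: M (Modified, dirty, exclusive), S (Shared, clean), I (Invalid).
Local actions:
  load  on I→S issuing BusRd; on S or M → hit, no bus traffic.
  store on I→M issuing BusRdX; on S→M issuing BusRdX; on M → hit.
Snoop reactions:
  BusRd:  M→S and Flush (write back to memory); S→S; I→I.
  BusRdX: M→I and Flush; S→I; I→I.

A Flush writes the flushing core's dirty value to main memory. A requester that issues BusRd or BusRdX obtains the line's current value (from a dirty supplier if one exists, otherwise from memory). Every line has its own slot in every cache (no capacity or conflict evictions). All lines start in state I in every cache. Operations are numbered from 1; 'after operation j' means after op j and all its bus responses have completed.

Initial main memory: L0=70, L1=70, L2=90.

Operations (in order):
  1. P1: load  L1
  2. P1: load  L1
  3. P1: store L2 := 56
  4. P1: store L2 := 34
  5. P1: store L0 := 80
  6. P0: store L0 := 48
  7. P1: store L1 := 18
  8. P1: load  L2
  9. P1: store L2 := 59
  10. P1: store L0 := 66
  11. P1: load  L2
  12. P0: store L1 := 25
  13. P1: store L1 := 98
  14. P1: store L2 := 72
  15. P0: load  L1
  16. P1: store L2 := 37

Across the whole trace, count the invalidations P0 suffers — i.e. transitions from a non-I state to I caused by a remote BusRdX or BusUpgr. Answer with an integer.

  op1 P1: load  L1 → I/S on L1; bus BusRd; mem=70
  op2 P1: load  L1 → I/S on L1; bus (none); mem=70
  op3 P1: store L2 := 56 → I/M on L2; bus BusRdX; mem=90
  op4 P1: store L2 := 34 → I/M on L2; bus (none); mem=90
  op5 P1: store L0 := 80 → I/M on L0; bus BusRdX; mem=70
  op6 P0: store L0 := 48 → M/I on L0; bus BusRdX Flush; mem=80
  op7 P1: store L1 := 18 → I/M on L1; bus BusRdX; mem=70
  op8 P1: load  L2 → I/M on L2; bus (none); mem=90
  op9 P1: store L2 := 59 → I/M on L2; bus (none); mem=90
  op10 P1: store L0 := 66 → I/M on L0; bus BusRdX Flush; mem=48
  op11 P1: load  L2 → I/M on L2; bus (none); mem=90
  op12 P0: store L1 := 25 → M/I on L1; bus BusRdX Flush; mem=18
  op13 P1: store L1 := 98 → I/M on L1; bus BusRdX Flush; mem=25
  op14 P1: store L2 := 72 → I/M on L2; bus (none); mem=90
  op15 P0: load  L1 → S/S on L1; bus BusRd Flush; mem=98
  op16 P1: store L2 := 37 → I/M on L2; bus (none); mem=90

invalidations = 2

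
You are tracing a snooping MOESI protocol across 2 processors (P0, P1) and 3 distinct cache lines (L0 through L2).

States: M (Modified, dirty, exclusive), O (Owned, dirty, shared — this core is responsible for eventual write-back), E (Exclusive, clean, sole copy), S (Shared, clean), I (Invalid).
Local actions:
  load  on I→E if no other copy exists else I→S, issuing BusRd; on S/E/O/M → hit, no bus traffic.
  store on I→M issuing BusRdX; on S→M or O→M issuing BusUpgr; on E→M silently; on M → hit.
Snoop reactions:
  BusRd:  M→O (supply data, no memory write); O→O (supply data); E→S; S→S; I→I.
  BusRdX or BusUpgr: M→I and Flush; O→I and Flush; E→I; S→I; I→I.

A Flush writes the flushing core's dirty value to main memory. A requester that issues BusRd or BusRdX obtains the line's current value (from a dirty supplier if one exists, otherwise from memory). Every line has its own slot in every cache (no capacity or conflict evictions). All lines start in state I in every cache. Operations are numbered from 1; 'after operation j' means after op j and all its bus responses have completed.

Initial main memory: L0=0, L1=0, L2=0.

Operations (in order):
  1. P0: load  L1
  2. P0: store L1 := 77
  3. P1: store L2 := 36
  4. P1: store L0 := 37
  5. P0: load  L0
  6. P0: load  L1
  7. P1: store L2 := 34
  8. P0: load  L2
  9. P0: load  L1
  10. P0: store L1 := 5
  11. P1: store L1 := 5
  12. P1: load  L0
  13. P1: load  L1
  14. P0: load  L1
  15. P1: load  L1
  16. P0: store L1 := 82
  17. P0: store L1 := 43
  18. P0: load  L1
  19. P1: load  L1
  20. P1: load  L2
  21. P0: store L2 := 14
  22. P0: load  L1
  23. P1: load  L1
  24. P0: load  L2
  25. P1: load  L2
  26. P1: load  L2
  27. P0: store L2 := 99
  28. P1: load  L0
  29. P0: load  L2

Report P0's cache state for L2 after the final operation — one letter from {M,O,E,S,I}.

state = M

[1] P0: load  L1 | P0:E(0), P1:I | bus: BusRd
[2] P0: store L1 := 77 | P0:M(77), P1:I | bus: none
[3] P1: store L2 := 36 | P0:I, P1:M(36) | bus: BusRdX
[4] P1: store L0 := 37 | P0:I, P1:M(37) | bus: BusRdX
[5] P0: load  L0 | P0:S(37), P1:O(37) | bus: BusRd
[6] P0: load  L1 | P0:M(77), P1:I | bus: none
[7] P1: store L2 := 34 | P0:I, P1:M(34) | bus: none
[8] P0: load  L2 | P0:S(34), P1:O(34) | bus: BusRd
[9] P0: load  L1 | P0:M(77), P1:I | bus: none
[10] P0: store L1 := 5 | P0:M(5), P1:I | bus: none
[11] P1: store L1 := 5 | P0:I, P1:M(5) | bus: BusRdX,Flush
[12] P1: load  L0 | P0:S(37), P1:O(37) | bus: none
[13] P1: load  L1 | P0:I, P1:M(5) | bus: none
[14] P0: load  L1 | P0:S(5), P1:O(5) | bus: BusRd
[15] P1: load  L1 | P0:S(5), P1:O(5) | bus: none
[16] P0: store L1 := 82 | P0:M(82), P1:I | bus: BusUpgr,Flush
[17] P0: store L1 := 43 | P0:M(43), P1:I | bus: none
[18] P0: load  L1 | P0:M(43), P1:I | bus: none
[19] P1: load  L1 | P0:O(43), P1:S(43) | bus: BusRd
[20] P1: load  L2 | P0:S(34), P1:O(34) | bus: none
[21] P0: store L2 := 14 | P0:M(14), P1:I | bus: BusUpgr,Flush
[22] P0: load  L1 | P0:O(43), P1:S(43) | bus: none
[23] P1: load  L1 | P0:O(43), P1:S(43) | bus: none
[24] P0: load  L2 | P0:M(14), P1:I | bus: none
[25] P1: load  L2 | P0:O(14), P1:S(14) | bus: BusRd
[26] P1: load  L2 | P0:O(14), P1:S(14) | bus: none
[27] P0: store L2 := 99 | P0:M(99), P1:I | bus: BusUpgr
[28] P1: load  L0 | P0:S(37), P1:O(37) | bus: none
[29] P0: load  L2 | P0:M(99), P1:I | bus: none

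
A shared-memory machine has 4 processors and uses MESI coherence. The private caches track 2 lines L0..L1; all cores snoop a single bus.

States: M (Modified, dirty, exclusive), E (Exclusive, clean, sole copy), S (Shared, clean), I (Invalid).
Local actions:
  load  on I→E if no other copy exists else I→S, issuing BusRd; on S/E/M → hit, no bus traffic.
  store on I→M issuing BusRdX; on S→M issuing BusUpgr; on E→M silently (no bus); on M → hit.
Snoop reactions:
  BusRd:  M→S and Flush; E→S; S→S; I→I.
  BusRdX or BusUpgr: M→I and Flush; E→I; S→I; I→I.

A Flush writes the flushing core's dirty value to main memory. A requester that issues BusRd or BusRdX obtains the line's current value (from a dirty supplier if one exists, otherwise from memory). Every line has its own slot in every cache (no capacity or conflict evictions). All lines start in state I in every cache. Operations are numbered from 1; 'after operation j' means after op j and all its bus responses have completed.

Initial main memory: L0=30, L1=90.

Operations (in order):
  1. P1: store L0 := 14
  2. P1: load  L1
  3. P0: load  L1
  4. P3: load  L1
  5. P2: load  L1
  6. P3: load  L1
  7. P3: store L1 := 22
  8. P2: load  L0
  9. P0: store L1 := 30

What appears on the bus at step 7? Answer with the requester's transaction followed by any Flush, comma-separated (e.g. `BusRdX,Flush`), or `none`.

[1] P1: store L0 := 14 | P0:I, P1:M(14), P2:I, P3:I | bus: BusRdX
[2] P1: load  L1 | P0:I, P1:E(90), P2:I, P3:I | bus: BusRd
[3] P0: load  L1 | P0:S(90), P1:S(90), P2:I, P3:I | bus: BusRd
[4] P3: load  L1 | P0:S(90), P1:S(90), P2:I, P3:S(90) | bus: BusRd
[5] P2: load  L1 | P0:S(90), P1:S(90), P2:S(90), P3:S(90) | bus: BusRd
[6] P3: load  L1 | P0:S(90), P1:S(90), P2:S(90), P3:S(90) | bus: none
[7] P3: store L1 := 22 | P0:I, P1:I, P2:I, P3:M(22) | bus: BusUpgr
[8] P2: load  L0 | P0:I, P1:S(14), P2:S(14), P3:I | bus: BusRd,Flush
[9] P0: store L1 := 30 | P0:M(30), P1:I, P2:I, P3:I | bus: BusRdX,Flush

bus = BusUpgr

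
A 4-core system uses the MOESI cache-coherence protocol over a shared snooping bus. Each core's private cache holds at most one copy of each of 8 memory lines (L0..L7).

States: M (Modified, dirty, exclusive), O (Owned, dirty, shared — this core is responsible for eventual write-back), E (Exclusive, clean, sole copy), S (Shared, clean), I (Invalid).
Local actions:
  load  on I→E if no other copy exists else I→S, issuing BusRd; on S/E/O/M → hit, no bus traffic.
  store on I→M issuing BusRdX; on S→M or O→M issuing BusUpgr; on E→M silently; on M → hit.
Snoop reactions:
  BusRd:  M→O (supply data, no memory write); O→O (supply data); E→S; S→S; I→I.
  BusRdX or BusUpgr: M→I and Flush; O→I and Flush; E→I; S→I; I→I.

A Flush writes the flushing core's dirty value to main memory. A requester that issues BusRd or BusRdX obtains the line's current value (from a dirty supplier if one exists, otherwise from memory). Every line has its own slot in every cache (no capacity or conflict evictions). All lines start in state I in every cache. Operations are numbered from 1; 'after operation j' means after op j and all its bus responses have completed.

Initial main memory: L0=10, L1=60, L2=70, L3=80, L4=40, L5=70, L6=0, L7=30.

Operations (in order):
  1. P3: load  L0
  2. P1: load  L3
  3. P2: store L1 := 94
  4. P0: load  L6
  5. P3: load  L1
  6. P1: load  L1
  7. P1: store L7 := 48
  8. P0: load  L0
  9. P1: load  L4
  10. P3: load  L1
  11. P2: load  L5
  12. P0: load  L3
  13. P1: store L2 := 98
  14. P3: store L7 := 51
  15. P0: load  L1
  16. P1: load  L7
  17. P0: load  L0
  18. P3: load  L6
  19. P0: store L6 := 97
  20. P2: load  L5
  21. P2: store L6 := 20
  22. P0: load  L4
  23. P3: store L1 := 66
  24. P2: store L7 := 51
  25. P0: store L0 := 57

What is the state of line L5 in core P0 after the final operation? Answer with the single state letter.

state = I

1. P3: load  L0  bus=[BusRd]  L0: P0=I P1=I P2=I P3=E  mem[L0]=10
2. P1: load  L3  bus=[BusRd]  L3: P0=I P1=E P2=I P3=I  mem[L3]=80
3. P2: store L1 := 94  bus=[BusRdX]  L1: P0=I P1=I P2=M P3=I  mem[L1]=60
4. P0: load  L6  bus=[BusRd]  L6: P0=E P1=I P2=I P3=I  mem[L6]=0
5. P3: load  L1  bus=[BusRd]  L1: P0=I P1=I P2=O P3=S  mem[L1]=60
6. P1: load  L1  bus=[BusRd]  L1: P0=I P1=S P2=O P3=S  mem[L1]=60
7. P1: store L7 := 48  bus=[BusRdX]  L7: P0=I P1=M P2=I P3=I  mem[L7]=30
8. P0: load  L0  bus=[BusRd]  L0: P0=S P1=I P2=I P3=S  mem[L0]=10
9. P1: load  L4  bus=[BusRd]  L4: P0=I P1=E P2=I P3=I  mem[L4]=40
10. P3: load  L1  bus=[-]  L1: P0=I P1=S P2=O P3=S  mem[L1]=60
11. P2: load  L5  bus=[BusRd]  L5: P0=I P1=I P2=E P3=I  mem[L5]=70
12. P0: load  L3  bus=[BusRd]  L3: P0=S P1=S P2=I P3=I  mem[L3]=80
13. P1: store L2 := 98  bus=[BusRdX]  L2: P0=I P1=M P2=I P3=I  mem[L2]=70
14. P3: store L7 := 51  bus=[BusRdX,Flush]  L7: P0=I P1=I P2=I P3=M  mem[L7]=48
15. P0: load  L1  bus=[BusRd]  L1: P0=S P1=S P2=O P3=S  mem[L1]=60
16. P1: load  L7  bus=[BusRd]  L7: P0=I P1=S P2=I P3=O  mem[L7]=48
17. P0: load  L0  bus=[-]  L0: P0=S P1=I P2=I P3=S  mem[L0]=10
18. P3: load  L6  bus=[BusRd]  L6: P0=S P1=I P2=I P3=S  mem[L6]=0
19. P0: store L6 := 97  bus=[BusUpgr]  L6: P0=M P1=I P2=I P3=I  mem[L6]=0
20. P2: load  L5  bus=[-]  L5: P0=I P1=I P2=E P3=I  mem[L5]=70
21. P2: store L6 := 20  bus=[BusRdX,Flush]  L6: P0=I P1=I P2=M P3=I  mem[L6]=97
22. P0: load  L4  bus=[BusRd]  L4: P0=S P1=S P2=I P3=I  mem[L4]=40
23. P3: store L1 := 66  bus=[BusUpgr,Flush]  L1: P0=I P1=I P2=I P3=M  mem[L1]=94
24. P2: store L7 := 51  bus=[BusRdX,Flush]  L7: P0=I P1=I P2=M P3=I  mem[L7]=51
25. P0: store L0 := 57  bus=[BusUpgr]  L0: P0=M P1=I P2=I P3=I  mem[L0]=10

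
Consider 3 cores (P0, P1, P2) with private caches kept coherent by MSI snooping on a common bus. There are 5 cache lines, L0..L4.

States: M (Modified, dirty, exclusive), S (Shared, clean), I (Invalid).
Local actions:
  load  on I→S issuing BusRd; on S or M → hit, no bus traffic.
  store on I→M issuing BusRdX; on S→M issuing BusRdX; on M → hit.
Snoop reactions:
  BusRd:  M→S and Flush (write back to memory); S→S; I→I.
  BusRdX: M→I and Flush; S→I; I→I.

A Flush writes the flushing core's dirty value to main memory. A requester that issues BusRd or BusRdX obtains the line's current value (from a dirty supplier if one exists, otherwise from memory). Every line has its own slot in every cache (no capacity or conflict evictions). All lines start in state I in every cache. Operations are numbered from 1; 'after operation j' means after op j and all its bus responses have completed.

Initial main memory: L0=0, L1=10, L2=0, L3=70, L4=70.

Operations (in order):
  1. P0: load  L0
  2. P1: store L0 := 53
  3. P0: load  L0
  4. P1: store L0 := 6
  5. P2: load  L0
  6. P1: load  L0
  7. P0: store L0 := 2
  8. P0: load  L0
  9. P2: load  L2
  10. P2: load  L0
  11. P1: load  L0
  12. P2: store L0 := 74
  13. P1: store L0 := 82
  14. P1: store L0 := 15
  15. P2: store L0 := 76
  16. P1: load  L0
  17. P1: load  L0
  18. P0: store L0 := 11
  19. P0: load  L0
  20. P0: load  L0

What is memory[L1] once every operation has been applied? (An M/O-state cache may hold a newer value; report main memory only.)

  op1 P0: load  L0 → S/I/I on L0; bus BusRd; mem=0
  op2 P1: store L0 := 53 → I/M/I on L0; bus BusRdX; mem=0
  op3 P0: load  L0 → S/S/I on L0; bus BusRd Flush; mem=53
  op4 P1: store L0 := 6 → I/M/I on L0; bus BusRdX; mem=53
  op5 P2: load  L0 → I/S/S on L0; bus BusRd Flush; mem=6
  op6 P1: load  L0 → I/S/S on L0; bus (none); mem=6
  op7 P0: store L0 := 2 → M/I/I on L0; bus BusRdX; mem=6
  op8 P0: load  L0 → M/I/I on L0; bus (none); mem=6
  op9 P2: load  L2 → I/I/S on L2; bus BusRd; mem=0
  op10 P2: load  L0 → S/I/S on L0; bus BusRd Flush; mem=2
  op11 P1: load  L0 → S/S/S on L0; bus BusRd; mem=2
  op12 P2: store L0 := 74 → I/I/M on L0; bus BusRdX; mem=2
  op13 P1: store L0 := 82 → I/M/I on L0; bus BusRdX Flush; mem=74
  op14 P1: store L0 := 15 → I/M/I on L0; bus (none); mem=74
  op15 P2: store L0 := 76 → I/I/M on L0; bus BusRdX Flush; mem=15
  op16 P1: load  L0 → I/S/S on L0; bus BusRd Flush; mem=76
  op17 P1: load  L0 → I/S/S on L0; bus (none); mem=76
  op18 P0: store L0 := 11 → M/I/I on L0; bus BusRdX; mem=76
  op19 P0: load  L0 → M/I/I on L0; bus (none); mem=76
  op20 P0: load  L0 → M/I/I on L0; bus (none); mem=76

memory[L1] = 10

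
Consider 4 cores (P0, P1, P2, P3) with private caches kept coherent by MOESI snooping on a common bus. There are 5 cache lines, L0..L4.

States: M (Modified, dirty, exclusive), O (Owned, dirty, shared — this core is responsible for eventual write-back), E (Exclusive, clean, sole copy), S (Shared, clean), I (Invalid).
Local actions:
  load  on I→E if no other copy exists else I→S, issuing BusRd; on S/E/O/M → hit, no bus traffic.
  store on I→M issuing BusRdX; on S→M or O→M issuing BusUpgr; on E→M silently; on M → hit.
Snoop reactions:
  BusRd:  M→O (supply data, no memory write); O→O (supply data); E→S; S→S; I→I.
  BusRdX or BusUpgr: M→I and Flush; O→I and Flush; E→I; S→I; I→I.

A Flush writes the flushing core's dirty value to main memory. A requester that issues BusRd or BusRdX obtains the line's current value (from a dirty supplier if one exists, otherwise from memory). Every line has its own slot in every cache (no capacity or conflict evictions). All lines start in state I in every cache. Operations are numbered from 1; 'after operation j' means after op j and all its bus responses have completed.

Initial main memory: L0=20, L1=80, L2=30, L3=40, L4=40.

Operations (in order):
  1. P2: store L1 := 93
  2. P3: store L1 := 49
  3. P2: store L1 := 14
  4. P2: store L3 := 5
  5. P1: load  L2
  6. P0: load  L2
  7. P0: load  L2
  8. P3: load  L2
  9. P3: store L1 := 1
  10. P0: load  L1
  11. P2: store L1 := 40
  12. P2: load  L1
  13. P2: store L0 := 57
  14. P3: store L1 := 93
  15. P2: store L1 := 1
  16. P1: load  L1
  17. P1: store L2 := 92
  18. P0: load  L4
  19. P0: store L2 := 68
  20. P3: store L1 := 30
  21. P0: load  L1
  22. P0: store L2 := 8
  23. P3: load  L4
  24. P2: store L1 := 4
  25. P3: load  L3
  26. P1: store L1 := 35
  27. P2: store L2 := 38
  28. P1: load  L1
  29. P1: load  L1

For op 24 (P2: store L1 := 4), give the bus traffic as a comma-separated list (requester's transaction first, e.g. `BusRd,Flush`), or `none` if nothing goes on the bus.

step 1: P2: store L1 := 93  ⟶  IIMI  (L1)  txn=BusRdX  M[L1]=80
step 2: P3: store L1 := 49  ⟶  IIIM  (L1)  txn=BusRdX+Flush  M[L1]=93
step 3: P2: store L1 := 14  ⟶  IIMI  (L1)  txn=BusRdX+Flush  M[L1]=49
step 4: P2: store L3 := 5  ⟶  IIMI  (L3)  txn=BusRdX  M[L3]=40
step 5: P1: load  L2  ⟶  IEII  (L2)  txn=BusRd  M[L2]=30
step 6: P0: load  L2  ⟶  SSII  (L2)  txn=BusRd  M[L2]=30
step 7: P0: load  L2  ⟶  SSII  (L2)  txn=∅  M[L2]=30
step 8: P3: load  L2  ⟶  SSIS  (L2)  txn=BusRd  M[L2]=30
step 9: P3: store L1 := 1  ⟶  IIIM  (L1)  txn=BusRdX+Flush  M[L1]=14
step 10: P0: load  L1  ⟶  SIIO  (L1)  txn=BusRd  M[L1]=14
step 11: P2: store L1 := 40  ⟶  IIMI  (L1)  txn=BusRdX+Flush  M[L1]=1
step 12: P2: load  L1  ⟶  IIMI  (L1)  txn=∅  M[L1]=1
step 13: P2: store L0 := 57  ⟶  IIMI  (L0)  txn=BusRdX  M[L0]=20
step 14: P3: store L1 := 93  ⟶  IIIM  (L1)  txn=BusRdX+Flush  M[L1]=40
step 15: P2: store L1 := 1  ⟶  IIMI  (L1)  txn=BusRdX+Flush  M[L1]=93
step 16: P1: load  L1  ⟶  ISOI  (L1)  txn=BusRd  M[L1]=93
step 17: P1: store L2 := 92  ⟶  IMII  (L2)  txn=BusUpgr  M[L2]=30
step 18: P0: load  L4  ⟶  EIII  (L4)  txn=BusRd  M[L4]=40
step 19: P0: store L2 := 68  ⟶  MIII  (L2)  txn=BusRdX+Flush  M[L2]=92
step 20: P3: store L1 := 30  ⟶  IIIM  (L1)  txn=BusRdX+Flush  M[L1]=1
step 21: P0: load  L1  ⟶  SIIO  (L1)  txn=BusRd  M[L1]=1
step 22: P0: store L2 := 8  ⟶  MIII  (L2)  txn=∅  M[L2]=92
step 23: P3: load  L4  ⟶  SIIS  (L4)  txn=BusRd  M[L4]=40
step 24: P2: store L1 := 4  ⟶  IIMI  (L1)  txn=BusRdX+Flush  M[L1]=30
step 25: P3: load  L3  ⟶  IIOS  (L3)  txn=BusRd  M[L3]=40
step 26: P1: store L1 := 35  ⟶  IMII  (L1)  txn=BusRdX+Flush  M[L1]=4
step 27: P2: store L2 := 38  ⟶  IIMI  (L2)  txn=BusRdX+Flush  M[L2]=8
step 28: P1: load  L1  ⟶  IMII  (L1)  txn=∅  M[L1]=4
step 29: P1: load  L1  ⟶  IMII  (L1)  txn=∅  M[L1]=4

bus = BusRdX,Flush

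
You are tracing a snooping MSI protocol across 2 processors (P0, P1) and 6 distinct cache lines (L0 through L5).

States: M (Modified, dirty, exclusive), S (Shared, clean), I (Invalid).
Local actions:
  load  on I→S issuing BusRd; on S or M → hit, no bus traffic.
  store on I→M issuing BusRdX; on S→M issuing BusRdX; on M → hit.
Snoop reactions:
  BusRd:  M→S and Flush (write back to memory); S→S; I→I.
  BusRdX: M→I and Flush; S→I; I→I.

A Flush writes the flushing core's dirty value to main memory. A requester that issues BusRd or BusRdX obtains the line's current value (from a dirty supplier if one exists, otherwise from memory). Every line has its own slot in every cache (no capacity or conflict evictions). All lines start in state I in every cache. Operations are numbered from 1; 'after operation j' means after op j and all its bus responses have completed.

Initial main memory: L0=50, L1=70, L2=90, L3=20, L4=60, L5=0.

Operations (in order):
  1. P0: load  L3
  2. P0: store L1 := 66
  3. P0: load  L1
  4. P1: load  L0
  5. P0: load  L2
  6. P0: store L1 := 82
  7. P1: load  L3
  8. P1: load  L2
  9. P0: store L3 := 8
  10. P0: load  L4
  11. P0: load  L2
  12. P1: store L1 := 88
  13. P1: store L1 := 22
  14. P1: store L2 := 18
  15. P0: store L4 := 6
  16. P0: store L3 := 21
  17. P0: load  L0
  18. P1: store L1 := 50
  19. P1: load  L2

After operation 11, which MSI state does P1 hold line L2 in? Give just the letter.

[1] P0: load  L3 | P0:S(20), P1:I | bus: BusRd
[2] P0: store L1 := 66 | P0:M(66), P1:I | bus: BusRdX
[3] P0: load  L1 | P0:M(66), P1:I | bus: none
[4] P1: load  L0 | P0:I, P1:S(50) | bus: BusRd
[5] P0: load  L2 | P0:S(90), P1:I | bus: BusRd
[6] P0: store L1 := 82 | P0:M(82), P1:I | bus: none
[7] P1: load  L3 | P0:S(20), P1:S(20) | bus: BusRd
[8] P1: load  L2 | P0:S(90), P1:S(90) | bus: BusRd
[9] P0: store L3 := 8 | P0:M(8), P1:I | bus: BusRdX
[10] P0: load  L4 | P0:S(60), P1:I | bus: BusRd
[11] P0: load  L2 | P0:S(90), P1:S(90) | bus: none
[12] P1: store L1 := 88 | P0:I, P1:M(88) | bus: BusRdX,Flush
[13] P1: store L1 := 22 | P0:I, P1:M(22) | bus: none
[14] P1: store L2 := 18 | P0:I, P1:M(18) | bus: BusRdX
[15] P0: store L4 := 6 | P0:M(6), P1:I | bus: BusRdX
[16] P0: store L3 := 21 | P0:M(21), P1:I | bus: none
[17] P0: load  L0 | P0:S(50), P1:S(50) | bus: BusRd
[18] P1: store L1 := 50 | P0:I, P1:M(50) | bus: none
[19] P1: load  L2 | P0:I, P1:M(18) | bus: none

state = S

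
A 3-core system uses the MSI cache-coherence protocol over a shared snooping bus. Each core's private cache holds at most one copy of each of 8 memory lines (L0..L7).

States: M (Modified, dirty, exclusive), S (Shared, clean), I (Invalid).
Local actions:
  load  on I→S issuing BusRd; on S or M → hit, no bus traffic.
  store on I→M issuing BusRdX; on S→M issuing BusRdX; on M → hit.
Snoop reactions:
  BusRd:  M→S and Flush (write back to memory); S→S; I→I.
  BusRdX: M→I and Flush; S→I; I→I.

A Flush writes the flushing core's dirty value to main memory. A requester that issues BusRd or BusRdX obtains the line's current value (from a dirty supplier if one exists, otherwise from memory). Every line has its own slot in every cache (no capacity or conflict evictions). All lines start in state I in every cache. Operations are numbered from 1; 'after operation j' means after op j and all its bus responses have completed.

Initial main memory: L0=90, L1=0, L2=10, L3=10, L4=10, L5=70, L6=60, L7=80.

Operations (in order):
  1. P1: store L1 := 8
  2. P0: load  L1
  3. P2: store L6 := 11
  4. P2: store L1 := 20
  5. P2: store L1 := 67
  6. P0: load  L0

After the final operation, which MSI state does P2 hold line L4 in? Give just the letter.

step 1: P1: store L1 := 8  ⟶  IMI  (L1)  txn=BusRdX  M[L1]=0
step 2: P0: load  L1  ⟶  SSI  (L1)  txn=BusRd+Flush  M[L1]=8
step 3: P2: store L6 := 11  ⟶  IIM  (L6)  txn=BusRdX  M[L6]=60
step 4: P2: store L1 := 20  ⟶  IIM  (L1)  txn=BusRdX  M[L1]=8
step 5: P2: store L1 := 67  ⟶  IIM  (L1)  txn=∅  M[L1]=8
step 6: P0: load  L0  ⟶  SII  (L0)  txn=BusRd  M[L0]=90

state = I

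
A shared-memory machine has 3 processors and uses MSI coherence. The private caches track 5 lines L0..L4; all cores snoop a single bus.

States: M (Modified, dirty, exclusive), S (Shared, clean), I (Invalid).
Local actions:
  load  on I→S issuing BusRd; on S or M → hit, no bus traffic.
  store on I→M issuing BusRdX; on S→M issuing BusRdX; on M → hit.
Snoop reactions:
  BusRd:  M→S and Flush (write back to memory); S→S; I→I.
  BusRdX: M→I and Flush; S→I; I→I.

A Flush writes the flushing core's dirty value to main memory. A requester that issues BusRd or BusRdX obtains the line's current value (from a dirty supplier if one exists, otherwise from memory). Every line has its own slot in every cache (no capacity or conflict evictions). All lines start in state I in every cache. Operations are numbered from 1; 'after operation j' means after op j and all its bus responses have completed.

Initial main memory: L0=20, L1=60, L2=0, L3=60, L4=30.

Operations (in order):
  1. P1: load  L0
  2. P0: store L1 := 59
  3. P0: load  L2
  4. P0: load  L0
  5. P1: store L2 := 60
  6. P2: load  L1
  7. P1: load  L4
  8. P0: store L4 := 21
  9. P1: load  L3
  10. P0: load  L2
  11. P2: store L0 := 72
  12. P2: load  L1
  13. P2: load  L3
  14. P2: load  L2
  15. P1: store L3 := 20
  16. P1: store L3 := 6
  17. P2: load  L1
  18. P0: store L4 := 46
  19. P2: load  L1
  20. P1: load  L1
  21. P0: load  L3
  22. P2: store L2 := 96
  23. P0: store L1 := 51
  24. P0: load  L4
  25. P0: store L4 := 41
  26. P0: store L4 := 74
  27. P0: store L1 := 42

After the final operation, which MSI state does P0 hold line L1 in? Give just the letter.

state = M

step 1: P1: load  L0  ⟶  ISI  (L0)  txn=BusRd  M[L0]=20
step 2: P0: store L1 := 59  ⟶  MII  (L1)  txn=BusRdX  M[L1]=60
step 3: P0: load  L2  ⟶  SII  (L2)  txn=BusRd  M[L2]=0
step 4: P0: load  L0  ⟶  SSI  (L0)  txn=BusRd  M[L0]=20
step 5: P1: store L2 := 60  ⟶  IMI  (L2)  txn=BusRdX  M[L2]=0
step 6: P2: load  L1  ⟶  SIS  (L1)  txn=BusRd+Flush  M[L1]=59
step 7: P1: load  L4  ⟶  ISI  (L4)  txn=BusRd  M[L4]=30
step 8: P0: store L4 := 21  ⟶  MII  (L4)  txn=BusRdX  M[L4]=30
step 9: P1: load  L3  ⟶  ISI  (L3)  txn=BusRd  M[L3]=60
step 10: P0: load  L2  ⟶  SSI  (L2)  txn=BusRd+Flush  M[L2]=60
step 11: P2: store L0 := 72  ⟶  IIM  (L0)  txn=BusRdX  M[L0]=20
step 12: P2: load  L1  ⟶  SIS  (L1)  txn=∅  M[L1]=59
step 13: P2: load  L3  ⟶  ISS  (L3)  txn=BusRd  M[L3]=60
step 14: P2: load  L2  ⟶  SSS  (L2)  txn=BusRd  M[L2]=60
step 15: P1: store L3 := 20  ⟶  IMI  (L3)  txn=BusRdX  M[L3]=60
step 16: P1: store L3 := 6  ⟶  IMI  (L3)  txn=∅  M[L3]=60
step 17: P2: load  L1  ⟶  SIS  (L1)  txn=∅  M[L1]=59
step 18: P0: store L4 := 46  ⟶  MII  (L4)  txn=∅  M[L4]=30
step 19: P2: load  L1  ⟶  SIS  (L1)  txn=∅  M[L1]=59
step 20: P1: load  L1  ⟶  SSS  (L1)  txn=BusRd  M[L1]=59
step 21: P0: load  L3  ⟶  SSI  (L3)  txn=BusRd+Flush  M[L3]=6
step 22: P2: store L2 := 96  ⟶  IIM  (L2)  txn=BusRdX  M[L2]=60
step 23: P0: store L1 := 51  ⟶  MII  (L1)  txn=BusRdX  M[L1]=59
step 24: P0: load  L4  ⟶  MII  (L4)  txn=∅  M[L4]=30
step 25: P0: store L4 := 41  ⟶  MII  (L4)  txn=∅  M[L4]=30
step 26: P0: store L4 := 74  ⟶  MII  (L4)  txn=∅  M[L4]=30
step 27: P0: store L1 := 42  ⟶  MII  (L1)  txn=∅  M[L1]=59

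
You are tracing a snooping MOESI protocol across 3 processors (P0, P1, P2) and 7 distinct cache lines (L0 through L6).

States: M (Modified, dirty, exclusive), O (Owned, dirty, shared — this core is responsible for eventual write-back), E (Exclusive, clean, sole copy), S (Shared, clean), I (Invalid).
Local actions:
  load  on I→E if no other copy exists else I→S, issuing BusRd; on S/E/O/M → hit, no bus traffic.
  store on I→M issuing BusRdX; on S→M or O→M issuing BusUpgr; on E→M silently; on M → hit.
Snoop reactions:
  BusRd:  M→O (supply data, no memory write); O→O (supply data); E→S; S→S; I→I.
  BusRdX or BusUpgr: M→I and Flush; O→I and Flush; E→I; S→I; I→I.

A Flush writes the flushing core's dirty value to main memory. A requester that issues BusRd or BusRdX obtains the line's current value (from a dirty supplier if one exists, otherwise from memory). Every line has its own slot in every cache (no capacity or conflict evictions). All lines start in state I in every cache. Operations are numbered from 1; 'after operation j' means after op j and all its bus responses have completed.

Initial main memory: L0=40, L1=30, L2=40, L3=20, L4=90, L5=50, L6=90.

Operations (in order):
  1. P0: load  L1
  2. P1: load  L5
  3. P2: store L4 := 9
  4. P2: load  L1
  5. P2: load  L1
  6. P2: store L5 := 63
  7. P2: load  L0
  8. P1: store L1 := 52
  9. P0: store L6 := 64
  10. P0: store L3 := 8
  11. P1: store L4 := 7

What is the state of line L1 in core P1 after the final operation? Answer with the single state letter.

state = M

[1] P0: load  L1 | P0:E(30), P1:I, P2:I | bus: BusRd
[2] P1: load  L5 | P0:I, P1:E(50), P2:I | bus: BusRd
[3] P2: store L4 := 9 | P0:I, P1:I, P2:M(9) | bus: BusRdX
[4] P2: load  L1 | P0:S(30), P1:I, P2:S(30) | bus: BusRd
[5] P2: load  L1 | P0:S(30), P1:I, P2:S(30) | bus: none
[6] P2: store L5 := 63 | P0:I, P1:I, P2:M(63) | bus: BusRdX
[7] P2: load  L0 | P0:I, P1:I, P2:E(40) | bus: BusRd
[8] P1: store L1 := 52 | P0:I, P1:M(52), P2:I | bus: BusRdX
[9] P0: store L6 := 64 | P0:M(64), P1:I, P2:I | bus: BusRdX
[10] P0: store L3 := 8 | P0:M(8), P1:I, P2:I | bus: BusRdX
[11] P1: store L4 := 7 | P0:I, P1:M(7), P2:I | bus: BusRdX,Flush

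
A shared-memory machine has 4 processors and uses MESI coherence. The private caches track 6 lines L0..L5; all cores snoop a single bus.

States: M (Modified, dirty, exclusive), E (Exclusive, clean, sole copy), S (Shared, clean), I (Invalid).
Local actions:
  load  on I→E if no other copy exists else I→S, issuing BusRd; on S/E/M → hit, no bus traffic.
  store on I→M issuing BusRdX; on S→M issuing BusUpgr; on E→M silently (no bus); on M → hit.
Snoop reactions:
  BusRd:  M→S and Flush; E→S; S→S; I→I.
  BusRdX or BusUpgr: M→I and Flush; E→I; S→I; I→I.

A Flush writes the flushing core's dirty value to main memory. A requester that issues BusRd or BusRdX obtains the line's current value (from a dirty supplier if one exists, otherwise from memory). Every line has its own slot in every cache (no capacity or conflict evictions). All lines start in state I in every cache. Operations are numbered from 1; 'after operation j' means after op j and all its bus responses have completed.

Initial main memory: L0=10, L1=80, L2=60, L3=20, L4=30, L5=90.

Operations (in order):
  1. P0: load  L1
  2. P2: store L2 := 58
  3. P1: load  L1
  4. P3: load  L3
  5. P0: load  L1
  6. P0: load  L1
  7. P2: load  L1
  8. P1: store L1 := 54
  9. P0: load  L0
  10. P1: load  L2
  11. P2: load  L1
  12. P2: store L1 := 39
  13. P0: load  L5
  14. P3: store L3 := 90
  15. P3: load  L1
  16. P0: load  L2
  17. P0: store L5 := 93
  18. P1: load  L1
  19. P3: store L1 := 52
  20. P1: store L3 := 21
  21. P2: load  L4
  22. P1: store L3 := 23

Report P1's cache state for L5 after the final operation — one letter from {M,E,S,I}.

state = I

1. P0: load  L1  bus=[BusRd]  L1: P0=E P1=I P2=I P3=I  mem[L1]=80
2. P2: store L2 := 58  bus=[BusRdX]  L2: P0=I P1=I P2=M P3=I  mem[L2]=60
3. P1: load  L1  bus=[BusRd]  L1: P0=S P1=S P2=I P3=I  mem[L1]=80
4. P3: load  L3  bus=[BusRd]  L3: P0=I P1=I P2=I P3=E  mem[L3]=20
5. P0: load  L1  bus=[-]  L1: P0=S P1=S P2=I P3=I  mem[L1]=80
6. P0: load  L1  bus=[-]  L1: P0=S P1=S P2=I P3=I  mem[L1]=80
7. P2: load  L1  bus=[BusRd]  L1: P0=S P1=S P2=S P3=I  mem[L1]=80
8. P1: store L1 := 54  bus=[BusUpgr]  L1: P0=I P1=M P2=I P3=I  mem[L1]=80
9. P0: load  L0  bus=[BusRd]  L0: P0=E P1=I P2=I P3=I  mem[L0]=10
10. P1: load  L2  bus=[BusRd,Flush]  L2: P0=I P1=S P2=S P3=I  mem[L2]=58
11. P2: load  L1  bus=[BusRd,Flush]  L1: P0=I P1=S P2=S P3=I  mem[L1]=54
12. P2: store L1 := 39  bus=[BusUpgr]  L1: P0=I P1=I P2=M P3=I  mem[L1]=54
13. P0: load  L5  bus=[BusRd]  L5: P0=E P1=I P2=I P3=I  mem[L5]=90
14. P3: store L3 := 90  bus=[-]  L3: P0=I P1=I P2=I P3=M  mem[L3]=20
15. P3: load  L1  bus=[BusRd,Flush]  L1: P0=I P1=I P2=S P3=S  mem[L1]=39
16. P0: load  L2  bus=[BusRd]  L2: P0=S P1=S P2=S P3=I  mem[L2]=58
17. P0: store L5 := 93  bus=[-]  L5: P0=M P1=I P2=I P3=I  mem[L5]=90
18. P1: load  L1  bus=[BusRd]  L1: P0=I P1=S P2=S P3=S  mem[L1]=39
19. P3: store L1 := 52  bus=[BusUpgr]  L1: P0=I P1=I P2=I P3=M  mem[L1]=39
20. P1: store L3 := 21  bus=[BusRdX,Flush]  L3: P0=I P1=M P2=I P3=I  mem[L3]=90
21. P2: load  L4  bus=[BusRd]  L4: P0=I P1=I P2=E P3=I  mem[L4]=30
22. P1: store L3 := 23  bus=[-]  L3: P0=I P1=M P2=I P3=I  mem[L3]=90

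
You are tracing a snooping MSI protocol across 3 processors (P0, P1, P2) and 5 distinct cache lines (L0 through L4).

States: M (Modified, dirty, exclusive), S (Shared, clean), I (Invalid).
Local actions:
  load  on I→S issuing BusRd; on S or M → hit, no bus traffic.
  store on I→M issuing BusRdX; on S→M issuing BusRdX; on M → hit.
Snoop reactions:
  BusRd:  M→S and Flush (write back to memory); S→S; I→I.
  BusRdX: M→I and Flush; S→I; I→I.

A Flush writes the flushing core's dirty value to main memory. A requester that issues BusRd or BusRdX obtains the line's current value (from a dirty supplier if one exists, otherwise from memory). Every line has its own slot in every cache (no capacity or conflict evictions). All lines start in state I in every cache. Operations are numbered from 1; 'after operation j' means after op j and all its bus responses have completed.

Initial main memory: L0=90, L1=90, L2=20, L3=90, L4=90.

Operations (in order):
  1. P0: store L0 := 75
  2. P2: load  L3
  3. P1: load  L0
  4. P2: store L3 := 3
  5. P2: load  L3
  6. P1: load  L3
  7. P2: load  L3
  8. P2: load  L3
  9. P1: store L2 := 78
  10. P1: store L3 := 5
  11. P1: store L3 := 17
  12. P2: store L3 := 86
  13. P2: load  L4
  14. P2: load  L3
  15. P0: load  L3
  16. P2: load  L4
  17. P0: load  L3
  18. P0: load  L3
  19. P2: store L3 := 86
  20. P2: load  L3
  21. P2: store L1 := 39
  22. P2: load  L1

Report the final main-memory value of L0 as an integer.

1. P0: store L0 := 75  bus=[BusRdX]  L0: P0=M P1=I P2=I  mem[L0]=90
2. P2: load  L3  bus=[BusRd]  L3: P0=I P1=I P2=S  mem[L3]=90
3. P1: load  L0  bus=[BusRd,Flush]  L0: P0=S P1=S P2=I  mem[L0]=75
4. P2: store L3 := 3  bus=[BusRdX]  L3: P0=I P1=I P2=M  mem[L3]=90
5. P2: load  L3  bus=[-]  L3: P0=I P1=I P2=M  mem[L3]=90
6. P1: load  L3  bus=[BusRd,Flush]  L3: P0=I P1=S P2=S  mem[L3]=3
7. P2: load  L3  bus=[-]  L3: P0=I P1=S P2=S  mem[L3]=3
8. P2: load  L3  bus=[-]  L3: P0=I P1=S P2=S  mem[L3]=3
9. P1: store L2 := 78  bus=[BusRdX]  L2: P0=I P1=M P2=I  mem[L2]=20
10. P1: store L3 := 5  bus=[BusRdX]  L3: P0=I P1=M P2=I  mem[L3]=3
11. P1: store L3 := 17  bus=[-]  L3: P0=I P1=M P2=I  mem[L3]=3
12. P2: store L3 := 86  bus=[BusRdX,Flush]  L3: P0=I P1=I P2=M  mem[L3]=17
13. P2: load  L4  bus=[BusRd]  L4: P0=I P1=I P2=S  mem[L4]=90
14. P2: load  L3  bus=[-]  L3: P0=I P1=I P2=M  mem[L3]=17
15. P0: load  L3  bus=[BusRd,Flush]  L3: P0=S P1=I P2=S  mem[L3]=86
16. P2: load  L4  bus=[-]  L4: P0=I P1=I P2=S  mem[L4]=90
17. P0: load  L3  bus=[-]  L3: P0=S P1=I P2=S  mem[L3]=86
18. P0: load  L3  bus=[-]  L3: P0=S P1=I P2=S  mem[L3]=86
19. P2: store L3 := 86  bus=[BusRdX]  L3: P0=I P1=I P2=M  mem[L3]=86
20. P2: load  L3  bus=[-]  L3: P0=I P1=I P2=M  mem[L3]=86
21. P2: store L1 := 39  bus=[BusRdX]  L1: P0=I P1=I P2=M  mem[L1]=90
22. P2: load  L1  bus=[-]  L1: P0=I P1=I P2=M  mem[L1]=90

memory[L0] = 75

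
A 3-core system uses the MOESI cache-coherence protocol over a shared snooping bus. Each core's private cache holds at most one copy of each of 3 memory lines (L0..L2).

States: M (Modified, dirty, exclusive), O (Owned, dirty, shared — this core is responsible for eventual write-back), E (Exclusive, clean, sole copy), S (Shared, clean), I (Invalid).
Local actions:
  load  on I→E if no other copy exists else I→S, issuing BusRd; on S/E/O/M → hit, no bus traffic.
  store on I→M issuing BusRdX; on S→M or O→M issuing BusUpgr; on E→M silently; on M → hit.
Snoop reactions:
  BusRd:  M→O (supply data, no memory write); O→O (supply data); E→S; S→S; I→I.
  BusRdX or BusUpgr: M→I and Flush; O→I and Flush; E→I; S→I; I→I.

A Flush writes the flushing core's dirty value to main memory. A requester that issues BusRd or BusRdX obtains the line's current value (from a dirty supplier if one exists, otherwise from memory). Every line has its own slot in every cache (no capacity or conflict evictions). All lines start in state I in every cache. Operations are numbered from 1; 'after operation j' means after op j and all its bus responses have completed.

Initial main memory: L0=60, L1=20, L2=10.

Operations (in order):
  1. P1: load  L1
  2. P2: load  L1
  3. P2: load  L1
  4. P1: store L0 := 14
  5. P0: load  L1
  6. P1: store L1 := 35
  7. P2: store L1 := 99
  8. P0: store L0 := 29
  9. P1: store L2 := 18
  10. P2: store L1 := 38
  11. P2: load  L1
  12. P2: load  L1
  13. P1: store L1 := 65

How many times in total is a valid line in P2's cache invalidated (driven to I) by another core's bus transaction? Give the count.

  op1 P1: load  L1 → I/E/I on L1; bus BusRd; mem=20
  op2 P2: load  L1 → I/S/S on L1; bus BusRd; mem=20
  op3 P2: load  L1 → I/S/S on L1; bus (none); mem=20
  op4 P1: store L0 := 14 → I/M/I on L0; bus BusRdX; mem=60
  op5 P0: load  L1 → S/S/S on L1; bus BusRd; mem=20
  op6 P1: store L1 := 35 → I/M/I on L1; bus BusUpgr; mem=20
  op7 P2: store L1 := 99 → I/I/M on L1; bus BusRdX Flush; mem=35
  op8 P0: store L0 := 29 → M/I/I on L0; bus BusRdX Flush; mem=14
  op9 P1: store L2 := 18 → I/M/I on L2; bus BusRdX; mem=10
  op10 P2: store L1 := 38 → I/I/M on L1; bus (none); mem=35
  op11 P2: load  L1 → I/I/M on L1; bus (none); mem=35
  op12 P2: load  L1 → I/I/M on L1; bus (none); mem=35
  op13 P1: store L1 := 65 → I/M/I on L1; bus BusRdX Flush; mem=38

invalidations = 2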